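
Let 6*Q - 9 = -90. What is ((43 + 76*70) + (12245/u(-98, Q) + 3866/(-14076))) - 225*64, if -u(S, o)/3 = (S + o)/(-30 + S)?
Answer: -21537820717/1569474 ≈ -13723.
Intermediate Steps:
Q = -27/2 (Q = 3/2 + (⅙)*(-90) = 3/2 - 15 = -27/2 ≈ -13.500)
u(S, o) = -3*(S + o)/(-30 + S)
((43 + 76*70) + (12245/u(-98, Q) + 3866/(-14076))) - 225*64 = ((43 + 76*70) + (12245/((3*(-1*(-98) - 1*(-27/2))/(-30 - 98))) + 3866/(-14076))) - 225*64 = ((43 + 5320) + (12245/((3*(98 + 27/2)/(-128))) + 3866*(-1/14076))) - 14400 = (5363 + (12245/((3*(-1/128)*(223/2))) - 1933/7038)) - 14400 = (5363 + (12245/(-669/256) - 1933/7038)) - 14400 = (5363 + (12245*(-256/669) - 1933/7038)) - 14400 = (5363 + (-3134720/669 - 1933/7038)) - 14400 = (5363 - 7354484179/1569474) - 14400 = 1062604883/1569474 - 14400 = -21537820717/1569474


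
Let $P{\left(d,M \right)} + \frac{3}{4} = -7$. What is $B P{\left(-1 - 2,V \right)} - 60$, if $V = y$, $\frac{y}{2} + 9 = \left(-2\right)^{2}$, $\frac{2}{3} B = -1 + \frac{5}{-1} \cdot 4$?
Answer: $\frac{1473}{8} \approx 184.13$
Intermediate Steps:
$B = - \frac{63}{2}$ ($B = \frac{3 \left(-1 + \frac{5}{-1} \cdot 4\right)}{2} = \frac{3 \left(-1 + 5 \left(-1\right) 4\right)}{2} = \frac{3 \left(-1 - 20\right)}{2} = \frac{3}{2} \left(-21\right) = - \frac{63}{2} \approx -31.5$)
$y = -10$ ($y = -18 + 2 \left(-2\right)^{2} = -18 + 2 \cdot 4 = -18 + 8 = -10$)
$V = -10$
$P{\left(d,M \right)} = - \frac{31}{4}$ ($P{\left(d,M \right)} = - \frac{3}{4} - 7 = - \frac{31}{4}$)
$B P{\left(-1 - 2,V \right)} - 60 = \left(- \frac{63}{2}\right) \left(- \frac{31}{4}\right) - 60 = \frac{1953}{8} - 60 = \frac{1473}{8}$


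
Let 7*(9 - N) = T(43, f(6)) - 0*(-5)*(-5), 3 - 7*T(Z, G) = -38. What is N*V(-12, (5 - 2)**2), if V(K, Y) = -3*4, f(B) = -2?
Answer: -4800/49 ≈ -97.959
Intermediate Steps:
T(Z, G) = 41/7 (T(Z, G) = 3/7 - 1/7*(-38) = 3/7 + 38/7 = 41/7)
V(K, Y) = -12
N = 400/49 (N = 9 - (41/7 - 0*(-5)*(-5))/7 = 9 - (41/7 - 0*(-5))/7 = 9 - (41/7 - 1*0)/7 = 9 - (41/7 + 0)/7 = 9 - 1/7*41/7 = 9 - 41/49 = 400/49 ≈ 8.1633)
N*V(-12, (5 - 2)**2) = (400/49)*(-12) = -4800/49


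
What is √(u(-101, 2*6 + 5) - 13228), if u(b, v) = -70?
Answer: I*√13298 ≈ 115.32*I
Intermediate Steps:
√(u(-101, 2*6 + 5) - 13228) = √(-70 - 13228) = √(-13298) = I*√13298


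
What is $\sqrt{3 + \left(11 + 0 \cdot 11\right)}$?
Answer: $\sqrt{14} \approx 3.7417$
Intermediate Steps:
$\sqrt{3 + \left(11 + 0 \cdot 11\right)} = \sqrt{3 + \left(11 + 0\right)} = \sqrt{3 + 11} = \sqrt{14}$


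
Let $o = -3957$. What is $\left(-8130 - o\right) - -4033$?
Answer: $-140$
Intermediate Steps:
$\left(-8130 - o\right) - -4033 = \left(-8130 - -3957\right) - -4033 = \left(-8130 + 3957\right) + 4033 = -4173 + 4033 = -140$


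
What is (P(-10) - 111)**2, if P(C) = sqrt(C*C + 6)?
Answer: (111 - sqrt(106))**2 ≈ 10141.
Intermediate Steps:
P(C) = sqrt(6 + C**2) (P(C) = sqrt(C**2 + 6) = sqrt(6 + C**2))
(P(-10) - 111)**2 = (sqrt(6 + (-10)**2) - 111)**2 = (sqrt(6 + 100) - 111)**2 = (sqrt(106) - 111)**2 = (-111 + sqrt(106))**2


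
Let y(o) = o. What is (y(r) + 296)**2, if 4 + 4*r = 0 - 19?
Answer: 1347921/16 ≈ 84245.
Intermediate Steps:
r = -23/4 (r = -1 + (0 - 19)/4 = -1 + (1/4)*(-19) = -1 - 19/4 = -23/4 ≈ -5.7500)
(y(r) + 296)**2 = (-23/4 + 296)**2 = (1161/4)**2 = 1347921/16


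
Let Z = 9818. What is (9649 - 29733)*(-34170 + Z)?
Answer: 489085568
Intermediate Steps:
(9649 - 29733)*(-34170 + Z) = (9649 - 29733)*(-34170 + 9818) = -20084*(-24352) = 489085568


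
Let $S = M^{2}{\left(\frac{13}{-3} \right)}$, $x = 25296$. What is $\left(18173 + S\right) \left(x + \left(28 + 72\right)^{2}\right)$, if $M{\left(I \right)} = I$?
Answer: $\frac{5778872896}{9} \approx 6.421 \cdot 10^{8}$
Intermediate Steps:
$S = \frac{169}{9}$ ($S = \left(\frac{13}{-3}\right)^{2} = \left(13 \left(- \frac{1}{3}\right)\right)^{2} = \left(- \frac{13}{3}\right)^{2} = \frac{169}{9} \approx 18.778$)
$\left(18173 + S\right) \left(x + \left(28 + 72\right)^{2}\right) = \left(18173 + \frac{169}{9}\right) \left(25296 + \left(28 + 72\right)^{2}\right) = \frac{163726 \left(25296 + 100^{2}\right)}{9} = \frac{163726 \left(25296 + 10000\right)}{9} = \frac{163726}{9} \cdot 35296 = \frac{5778872896}{9}$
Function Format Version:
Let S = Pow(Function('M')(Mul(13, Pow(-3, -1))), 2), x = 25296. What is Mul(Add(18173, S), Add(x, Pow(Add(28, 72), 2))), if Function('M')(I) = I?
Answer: Rational(5778872896, 9) ≈ 6.4210e+8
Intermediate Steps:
S = Rational(169, 9) (S = Pow(Mul(13, Pow(-3, -1)), 2) = Pow(Mul(13, Rational(-1, 3)), 2) = Pow(Rational(-13, 3), 2) = Rational(169, 9) ≈ 18.778)
Mul(Add(18173, S), Add(x, Pow(Add(28, 72), 2))) = Mul(Add(18173, Rational(169, 9)), Add(25296, Pow(Add(28, 72), 2))) = Mul(Rational(163726, 9), Add(25296, Pow(100, 2))) = Mul(Rational(163726, 9), Add(25296, 10000)) = Mul(Rational(163726, 9), 35296) = Rational(5778872896, 9)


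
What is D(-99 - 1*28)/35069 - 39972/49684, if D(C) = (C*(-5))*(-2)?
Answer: -366219187/435592049 ≈ -0.84074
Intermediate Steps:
D(C) = 10*C (D(C) = -5*C*(-2) = 10*C)
D(-99 - 1*28)/35069 - 39972/49684 = (10*(-99 - 1*28))/35069 - 39972/49684 = (10*(-99 - 28))*(1/35069) - 39972*1/49684 = (10*(-127))*(1/35069) - 9993/12421 = -1270*1/35069 - 9993/12421 = -1270/35069 - 9993/12421 = -366219187/435592049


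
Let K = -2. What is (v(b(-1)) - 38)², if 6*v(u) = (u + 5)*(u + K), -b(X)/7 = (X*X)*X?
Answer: 784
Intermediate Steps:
b(X) = -7*X³ (b(X) = -7*X*X*X = -7*X²*X = -7*X³)
v(u) = (-2 + u)*(5 + u)/6 (v(u) = ((u + 5)*(u - 2))/6 = ((5 + u)*(-2 + u))/6 = ((-2 + u)*(5 + u))/6 = (-2 + u)*(5 + u)/6)
(v(b(-1)) - 38)² = ((-5/3 + (-7*(-1)³)/2 + (-7*(-1)³)²/6) - 38)² = ((-5/3 + (-7*(-1))/2 + (-7*(-1))²/6) - 38)² = ((-5/3 + (½)*7 + (⅙)*7²) - 38)² = ((-5/3 + 7/2 + (⅙)*49) - 38)² = ((-5/3 + 7/2 + 49/6) - 38)² = (10 - 38)² = (-28)² = 784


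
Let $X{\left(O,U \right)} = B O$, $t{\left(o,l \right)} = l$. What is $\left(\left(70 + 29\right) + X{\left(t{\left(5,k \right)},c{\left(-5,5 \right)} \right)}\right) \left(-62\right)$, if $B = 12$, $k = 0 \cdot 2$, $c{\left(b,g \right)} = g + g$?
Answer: $-6138$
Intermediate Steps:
$c{\left(b,g \right)} = 2 g$
$k = 0$
$X{\left(O,U \right)} = 12 O$
$\left(\left(70 + 29\right) + X{\left(t{\left(5,k \right)},c{\left(-5,5 \right)} \right)}\right) \left(-62\right) = \left(\left(70 + 29\right) + 12 \cdot 0\right) \left(-62\right) = \left(99 + 0\right) \left(-62\right) = 99 \left(-62\right) = -6138$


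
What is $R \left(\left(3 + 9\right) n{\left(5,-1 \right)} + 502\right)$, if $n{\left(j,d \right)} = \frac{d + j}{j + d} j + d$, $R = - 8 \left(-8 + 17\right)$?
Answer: $-39600$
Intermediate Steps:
$R = -72$ ($R = \left(-8\right) 9 = -72$)
$n{\left(j,d \right)} = d + j$ ($n{\left(j,d \right)} = \frac{d + j}{d + j} j + d = 1 j + d = j + d = d + j$)
$R \left(\left(3 + 9\right) n{\left(5,-1 \right)} + 502\right) = - 72 \left(\left(3 + 9\right) \left(-1 + 5\right) + 502\right) = - 72 \left(12 \cdot 4 + 502\right) = - 72 \left(48 + 502\right) = \left(-72\right) 550 = -39600$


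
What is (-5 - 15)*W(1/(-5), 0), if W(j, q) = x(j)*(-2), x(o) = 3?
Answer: 120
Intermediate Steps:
W(j, q) = -6 (W(j, q) = 3*(-2) = -6)
(-5 - 15)*W(1/(-5), 0) = (-5 - 15)*(-6) = -20*(-6) = 120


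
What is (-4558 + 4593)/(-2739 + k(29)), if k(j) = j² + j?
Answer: -5/267 ≈ -0.018727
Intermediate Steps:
k(j) = j + j²
(-4558 + 4593)/(-2739 + k(29)) = (-4558 + 4593)/(-2739 + 29*(1 + 29)) = 35/(-2739 + 29*30) = 35/(-2739 + 870) = 35/(-1869) = 35*(-1/1869) = -5/267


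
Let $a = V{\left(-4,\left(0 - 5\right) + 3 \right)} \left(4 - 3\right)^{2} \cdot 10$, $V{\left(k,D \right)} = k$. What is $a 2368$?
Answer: $-94720$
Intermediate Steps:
$a = -40$ ($a = - 4 \left(4 - 3\right)^{2} \cdot 10 = - 4 \cdot 1^{2} \cdot 10 = \left(-4\right) 1 \cdot 10 = \left(-4\right) 10 = -40$)
$a 2368 = \left(-40\right) 2368 = -94720$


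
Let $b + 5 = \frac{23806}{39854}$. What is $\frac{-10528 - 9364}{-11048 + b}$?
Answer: $\frac{99096971}{55060307} \approx 1.7998$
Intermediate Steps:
$b = - \frac{87732}{19927}$ ($b = -5 + \frac{23806}{39854} = -5 + 23806 \cdot \frac{1}{39854} = -5 + \frac{11903}{19927} = - \frac{87732}{19927} \approx -4.4027$)
$\frac{-10528 - 9364}{-11048 + b} = \frac{-10528 - 9364}{-11048 - \frac{87732}{19927}} = - \frac{19892}{- \frac{220241228}{19927}} = \left(-19892\right) \left(- \frac{19927}{220241228}\right) = \frac{99096971}{55060307}$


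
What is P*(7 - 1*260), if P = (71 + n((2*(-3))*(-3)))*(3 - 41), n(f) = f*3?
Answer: 1201750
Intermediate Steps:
n(f) = 3*f
P = -4750 (P = (71 + 3*((2*(-3))*(-3)))*(3 - 41) = (71 + 3*(-6*(-3)))*(-38) = (71 + 3*18)*(-38) = (71 + 54)*(-38) = 125*(-38) = -4750)
P*(7 - 1*260) = -4750*(7 - 1*260) = -4750*(7 - 260) = -4750*(-253) = 1201750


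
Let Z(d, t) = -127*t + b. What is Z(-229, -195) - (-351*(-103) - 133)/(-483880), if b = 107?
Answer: 601754969/24194 ≈ 24872.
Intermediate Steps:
Z(d, t) = 107 - 127*t (Z(d, t) = -127*t + 107 = 107 - 127*t)
Z(-229, -195) - (-351*(-103) - 133)/(-483880) = (107 - 127*(-195)) - (-351*(-103) - 133)/(-483880) = (107 + 24765) - (36153 - 133)*(-1)/483880 = 24872 - 36020*(-1)/483880 = 24872 - 1*(-1801/24194) = 24872 + 1801/24194 = 601754969/24194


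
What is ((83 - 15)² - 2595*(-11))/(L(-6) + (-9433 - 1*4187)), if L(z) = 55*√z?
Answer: -15058726/6184085 - 364859*I*√6/37104510 ≈ -2.4351 - 0.024087*I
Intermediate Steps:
((83 - 15)² - 2595*(-11))/(L(-6) + (-9433 - 1*4187)) = ((83 - 15)² - 2595*(-11))/(55*√(-6) + (-9433 - 1*4187)) = (68² + 28545)/(55*(I*√6) + (-9433 - 4187)) = (4624 + 28545)/(55*I*√6 - 13620) = 33169/(-13620 + 55*I*√6)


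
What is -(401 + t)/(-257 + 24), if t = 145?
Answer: 546/233 ≈ 2.3433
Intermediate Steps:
-(401 + t)/(-257 + 24) = -(401 + 145)/(-257 + 24) = -546/(-233) = -546*(-1)/233 = -1*(-546/233) = 546/233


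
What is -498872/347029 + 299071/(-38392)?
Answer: -122939003883/13323137368 ≈ -9.2275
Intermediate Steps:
-498872/347029 + 299071/(-38392) = -498872*1/347029 + 299071*(-1/38392) = -498872/347029 - 299071/38392 = -122939003883/13323137368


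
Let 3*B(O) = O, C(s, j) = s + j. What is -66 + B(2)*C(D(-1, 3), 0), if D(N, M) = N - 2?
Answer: -68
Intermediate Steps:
D(N, M) = -2 + N
C(s, j) = j + s
B(O) = O/3
-66 + B(2)*C(D(-1, 3), 0) = -66 + ((⅓)*2)*(0 + (-2 - 1)) = -66 + 2*(0 - 3)/3 = -66 + (⅔)*(-3) = -66 - 2 = -68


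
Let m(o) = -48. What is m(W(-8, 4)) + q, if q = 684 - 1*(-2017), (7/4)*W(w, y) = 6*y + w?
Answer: 2653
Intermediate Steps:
W(w, y) = 4*w/7 + 24*y/7 (W(w, y) = 4*(6*y + w)/7 = 4*(w + 6*y)/7 = 4*w/7 + 24*y/7)
q = 2701 (q = 684 + 2017 = 2701)
m(W(-8, 4)) + q = -48 + 2701 = 2653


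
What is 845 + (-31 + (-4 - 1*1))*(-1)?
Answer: 881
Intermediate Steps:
845 + (-31 + (-4 - 1*1))*(-1) = 845 + (-31 + (-4 - 1))*(-1) = 845 + (-31 - 5)*(-1) = 845 - 36*(-1) = 845 + 36 = 881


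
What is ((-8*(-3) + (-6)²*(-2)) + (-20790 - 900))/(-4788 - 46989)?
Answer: 7246/17259 ≈ 0.41984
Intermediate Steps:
((-8*(-3) + (-6)²*(-2)) + (-20790 - 900))/(-4788 - 46989) = ((24 + 36*(-2)) - 21690)/(-51777) = ((24 - 72) - 21690)*(-1/51777) = (-48 - 21690)*(-1/51777) = -21738*(-1/51777) = 7246/17259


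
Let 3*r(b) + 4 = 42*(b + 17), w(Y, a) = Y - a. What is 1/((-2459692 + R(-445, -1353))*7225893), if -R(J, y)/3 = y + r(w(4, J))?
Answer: -1/17885537579493 ≈ -5.5911e-14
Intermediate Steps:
r(b) = 710/3 + 14*b (r(b) = -4/3 + (42*(b + 17))/3 = -4/3 + (42*(17 + b))/3 = -4/3 + (714 + 42*b)/3 = -4/3 + (238 + 14*b) = 710/3 + 14*b)
R(J, y) = -878 - 3*y + 42*J (R(J, y) = -3*(y + (710/3 + 14*(4 - J))) = -3*(y + (710/3 + (56 - 14*J))) = -3*(y + (878/3 - 14*J)) = -3*(878/3 + y - 14*J) = -878 - 3*y + 42*J)
1/((-2459692 + R(-445, -1353))*7225893) = 1/(-2459692 + (-878 - 3*(-1353) + 42*(-445))*7225893) = (1/7225893)/(-2459692 + (-878 + 4059 - 18690)) = (1/7225893)/(-2459692 - 15509) = (1/7225893)/(-2475201) = -1/2475201*1/7225893 = -1/17885537579493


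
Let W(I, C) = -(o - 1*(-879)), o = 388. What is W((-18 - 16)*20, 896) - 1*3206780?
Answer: -3208047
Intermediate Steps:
W(I, C) = -1267 (W(I, C) = -(388 - 1*(-879)) = -(388 + 879) = -1*1267 = -1267)
W((-18 - 16)*20, 896) - 1*3206780 = -1267 - 1*3206780 = -1267 - 3206780 = -3208047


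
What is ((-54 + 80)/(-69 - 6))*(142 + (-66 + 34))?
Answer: -572/15 ≈ -38.133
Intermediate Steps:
((-54 + 80)/(-69 - 6))*(142 + (-66 + 34)) = (26/(-75))*(142 - 32) = (26*(-1/75))*110 = -26/75*110 = -572/15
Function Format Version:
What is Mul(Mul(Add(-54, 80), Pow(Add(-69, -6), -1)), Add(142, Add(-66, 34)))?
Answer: Rational(-572, 15) ≈ -38.133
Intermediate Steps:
Mul(Mul(Add(-54, 80), Pow(Add(-69, -6), -1)), Add(142, Add(-66, 34))) = Mul(Mul(26, Pow(-75, -1)), Add(142, -32)) = Mul(Mul(26, Rational(-1, 75)), 110) = Mul(Rational(-26, 75), 110) = Rational(-572, 15)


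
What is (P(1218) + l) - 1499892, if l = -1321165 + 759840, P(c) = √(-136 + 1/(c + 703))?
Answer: -2061217 + I*√501870855/1921 ≈ -2.0612e+6 + 11.662*I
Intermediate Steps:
P(c) = √(-136 + 1/(703 + c))
l = -561325
(P(1218) + l) - 1499892 = (√((-95607 - 136*1218)/(703 + 1218)) - 561325) - 1499892 = (√((-95607 - 165648)/1921) - 561325) - 1499892 = (√((1/1921)*(-261255)) - 561325) - 1499892 = (√(-261255/1921) - 561325) - 1499892 = (I*√501870855/1921 - 561325) - 1499892 = (-561325 + I*√501870855/1921) - 1499892 = -2061217 + I*√501870855/1921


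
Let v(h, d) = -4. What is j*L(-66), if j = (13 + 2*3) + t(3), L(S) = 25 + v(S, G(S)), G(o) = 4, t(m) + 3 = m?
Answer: 399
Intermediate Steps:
t(m) = -3 + m
L(S) = 21 (L(S) = 25 - 4 = 21)
j = 19 (j = (13 + 2*3) + (-3 + 3) = (13 + 6) + 0 = 19 + 0 = 19)
j*L(-66) = 19*21 = 399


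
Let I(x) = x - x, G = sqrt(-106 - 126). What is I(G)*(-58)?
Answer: 0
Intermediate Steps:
G = 2*I*sqrt(58) (G = sqrt(-232) = 2*I*sqrt(58) ≈ 15.232*I)
I(x) = 0
I(G)*(-58) = 0*(-58) = 0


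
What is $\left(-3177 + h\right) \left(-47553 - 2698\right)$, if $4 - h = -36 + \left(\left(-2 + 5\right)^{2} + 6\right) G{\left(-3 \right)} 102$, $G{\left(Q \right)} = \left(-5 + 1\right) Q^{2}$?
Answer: $-2610187693$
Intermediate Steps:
$G{\left(Q \right)} = - 4 Q^{2}$
$h = 55120$ ($h = 4 - \left(-36 + \left(\left(-2 + 5\right)^{2} + 6\right) \left(- 4 \left(-3\right)^{2}\right) 102\right) = 4 - \left(-36 + \left(3^{2} + 6\right) \left(\left(-4\right) 9\right) 102\right) = 4 - \left(-36 + \left(9 + 6\right) \left(-36\right) 102\right) = 4 - \left(-36 + 15 \left(-36\right) 102\right) = 4 - \left(-36 - 55080\right) = 4 - -55116 = 4 + 55116 = 55120$)
$\left(-3177 + h\right) \left(-47553 - 2698\right) = \left(-3177 + 55120\right) \left(-47553 - 2698\right) = 51943 \left(-50251\right) = -2610187693$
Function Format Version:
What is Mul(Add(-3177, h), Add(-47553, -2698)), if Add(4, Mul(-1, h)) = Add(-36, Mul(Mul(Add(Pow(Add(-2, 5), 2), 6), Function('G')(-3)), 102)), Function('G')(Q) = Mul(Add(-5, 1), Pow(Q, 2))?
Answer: -2610187693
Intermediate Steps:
Function('G')(Q) = Mul(-4, Pow(Q, 2))
h = 55120 (h = Add(4, Mul(-1, Add(-36, Mul(Mul(Add(Pow(Add(-2, 5), 2), 6), Mul(-4, Pow(-3, 2))), 102)))) = Add(4, Mul(-1, Add(-36, Mul(Mul(Add(Pow(3, 2), 6), Mul(-4, 9)), 102)))) = Add(4, Mul(-1, Add(-36, Mul(Mul(Add(9, 6), -36), 102)))) = Add(4, Mul(-1, Add(-36, Mul(Mul(15, -36), 102)))) = Add(4, Mul(-1, Add(-36, Mul(-540, 102)))) = Add(4, Mul(-1, Add(-36, -55080))) = Add(4, Mul(-1, -55116)) = Add(4, 55116) = 55120)
Mul(Add(-3177, h), Add(-47553, -2698)) = Mul(Add(-3177, 55120), Add(-47553, -2698)) = Mul(51943, -50251) = -2610187693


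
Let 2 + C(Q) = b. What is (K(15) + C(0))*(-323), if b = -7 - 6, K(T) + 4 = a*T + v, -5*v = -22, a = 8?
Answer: -170221/5 ≈ -34044.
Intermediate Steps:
v = 22/5 (v = -1/5*(-22) = 22/5 ≈ 4.4000)
K(T) = 2/5 + 8*T (K(T) = -4 + (8*T + 22/5) = -4 + (22/5 + 8*T) = 2/5 + 8*T)
b = -13
C(Q) = -15 (C(Q) = -2 - 13 = -15)
(K(15) + C(0))*(-323) = ((2/5 + 8*15) - 15)*(-323) = ((2/5 + 120) - 15)*(-323) = (602/5 - 15)*(-323) = (527/5)*(-323) = -170221/5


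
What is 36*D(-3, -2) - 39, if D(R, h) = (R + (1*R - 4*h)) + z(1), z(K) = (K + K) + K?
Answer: 141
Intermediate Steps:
z(K) = 3*K (z(K) = 2*K + K = 3*K)
D(R, h) = 3 - 4*h + 2*R (D(R, h) = (R + (1*R - 4*h)) + 3*1 = (R + (R - 4*h)) + 3 = (-4*h + 2*R) + 3 = 3 - 4*h + 2*R)
36*D(-3, -2) - 39 = 36*(3 - 4*(-2) + 2*(-3)) - 39 = 36*(3 + 8 - 6) - 39 = 36*5 - 39 = 180 - 39 = 141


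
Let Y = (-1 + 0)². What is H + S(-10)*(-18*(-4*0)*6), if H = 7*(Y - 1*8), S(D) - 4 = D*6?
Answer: -49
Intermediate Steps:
S(D) = 4 + 6*D (S(D) = 4 + D*6 = 4 + 6*D)
Y = 1 (Y = (-1)² = 1)
H = -49 (H = 7*(1 - 1*8) = 7*(1 - 8) = 7*(-7) = -49)
H + S(-10)*(-18*(-4*0)*6) = -49 + (4 + 6*(-10))*(-18*(-4*0)*6) = -49 + (4 - 60)*(-0*6) = -49 - (-1008)*0 = -49 - 56*0 = -49 + 0 = -49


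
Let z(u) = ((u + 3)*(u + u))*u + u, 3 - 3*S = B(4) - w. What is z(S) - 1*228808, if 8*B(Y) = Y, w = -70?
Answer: -994297/4 ≈ -2.4857e+5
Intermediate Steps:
B(Y) = Y/8
S = -45/2 (S = 1 - ((1/8)*4 - 1*(-70))/3 = 1 - (1/2 + 70)/3 = 1 - 1/3*141/2 = 1 - 47/2 = -45/2 ≈ -22.500)
z(u) = u + 2*u**2*(3 + u) (z(u) = ((3 + u)*(2*u))*u + u = (2*u*(3 + u))*u + u = 2*u**2*(3 + u) + u = u + 2*u**2*(3 + u))
z(S) - 1*228808 = -45*(1 + 2*(-45/2)**2 + 6*(-45/2))/2 - 1*228808 = -45*(1 + 2*(2025/4) - 135)/2 - 228808 = -45*(1 + 2025/2 - 135)/2 - 228808 = -45/2*1757/2 - 228808 = -79065/4 - 228808 = -994297/4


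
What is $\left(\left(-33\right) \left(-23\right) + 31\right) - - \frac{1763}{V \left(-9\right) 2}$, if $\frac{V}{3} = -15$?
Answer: $\frac{641663}{810} \approx 792.18$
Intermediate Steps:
$V = -45$ ($V = 3 \left(-15\right) = -45$)
$\left(\left(-33\right) \left(-23\right) + 31\right) - - \frac{1763}{V \left(-9\right) 2} = \left(\left(-33\right) \left(-23\right) + 31\right) - - \frac{1763}{\left(-45\right) \left(-9\right) 2} = \left(759 + 31\right) - - \frac{1763}{405 \cdot 2} = 790 - - \frac{1763}{810} = 790 + \frac{1763}{810} = \frac{641663}{810}$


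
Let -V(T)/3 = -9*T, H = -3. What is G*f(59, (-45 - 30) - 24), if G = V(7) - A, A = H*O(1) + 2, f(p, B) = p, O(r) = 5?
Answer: 11918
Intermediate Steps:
A = -13 (A = -3*5 + 2 = -15 + 2 = -13)
V(T) = 27*T (V(T) = -(-27)*T = 27*T)
G = 202 (G = 27*7 - 1*(-13) = 189 + 13 = 202)
G*f(59, (-45 - 30) - 24) = 202*59 = 11918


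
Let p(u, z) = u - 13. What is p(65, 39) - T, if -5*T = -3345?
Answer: -617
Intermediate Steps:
p(u, z) = -13 + u
T = 669 (T = -⅕*(-3345) = 669)
p(65, 39) - T = (-13 + 65) - 1*669 = 52 - 669 = -617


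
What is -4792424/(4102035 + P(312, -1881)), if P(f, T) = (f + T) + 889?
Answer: -4792424/4101355 ≈ -1.1685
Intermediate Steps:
P(f, T) = 889 + T + f (P(f, T) = (T + f) + 889 = 889 + T + f)
-4792424/(4102035 + P(312, -1881)) = -4792424/(4102035 + (889 - 1881 + 312)) = -4792424/(4102035 - 680) = -4792424/4101355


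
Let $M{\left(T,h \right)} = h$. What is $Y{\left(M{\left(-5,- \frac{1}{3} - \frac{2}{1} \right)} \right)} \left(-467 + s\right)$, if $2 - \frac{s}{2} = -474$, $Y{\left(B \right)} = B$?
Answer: $- \frac{3395}{3} \approx -1131.7$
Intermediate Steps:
$s = 952$ ($s = 4 - -948 = 4 + 948 = 952$)
$Y{\left(M{\left(-5,- \frac{1}{3} - \frac{2}{1} \right)} \right)} \left(-467 + s\right) = \left(- \frac{1}{3} - \frac{2}{1}\right) \left(-467 + 952\right) = \left(\left(-1\right) \frac{1}{3} - 2\right) 485 = \left(- \frac{1}{3} - 2\right) 485 = \left(- \frac{7}{3}\right) 485 = - \frac{3395}{3}$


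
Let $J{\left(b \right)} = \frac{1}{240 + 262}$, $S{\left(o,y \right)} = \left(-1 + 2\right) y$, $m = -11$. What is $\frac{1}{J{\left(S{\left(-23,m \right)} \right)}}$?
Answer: $502$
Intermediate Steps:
$S{\left(o,y \right)} = y$ ($S{\left(o,y \right)} = 1 y = y$)
$J{\left(b \right)} = \frac{1}{502}$
$\frac{1}{J{\left(S{\left(-23,m \right)} \right)}} = \frac{1}{\frac{1}{502}} = 502$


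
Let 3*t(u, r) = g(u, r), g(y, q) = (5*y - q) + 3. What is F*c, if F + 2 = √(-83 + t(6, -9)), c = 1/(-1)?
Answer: 2 - I*√69 ≈ 2.0 - 8.3066*I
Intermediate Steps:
c = -1 (c = 1*(-1) = -1)
g(y, q) = 3 - q + 5*y (g(y, q) = (-q + 5*y) + 3 = 3 - q + 5*y)
t(u, r) = 1 - r/3 + 5*u/3 (t(u, r) = (3 - r + 5*u)/3 = 1 - r/3 + 5*u/3)
F = -2 + I*√69 (F = -2 + √(-83 + (1 - ⅓*(-9) + (5/3)*6)) = -2 + √(-83 + (1 + 3 + 10)) = -2 + √(-83 + 14) = -2 + √(-69) = -2 + I*√69 ≈ -2.0 + 8.3066*I)
F*c = (-2 + I*√69)*(-1) = 2 - I*√69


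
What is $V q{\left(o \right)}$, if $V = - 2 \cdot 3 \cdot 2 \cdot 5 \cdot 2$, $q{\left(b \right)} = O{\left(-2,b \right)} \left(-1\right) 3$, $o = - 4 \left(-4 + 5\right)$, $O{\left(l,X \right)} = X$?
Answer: $-1440$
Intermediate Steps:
$o = -4$ ($o = \left(-4\right) 1 = -4$)
$q{\left(b \right)} = - 3 b$ ($q{\left(b \right)} = b \left(-1\right) 3 = - b 3 = - 3 b$)
$V = -120$ ($V = - 2 \cdot 6 \cdot 5 \cdot 2 = \left(-2\right) 30 \cdot 2 = \left(-60\right) 2 = -120$)
$V q{\left(o \right)} = - 120 \left(\left(-3\right) \left(-4\right)\right) = \left(-120\right) 12 = -1440$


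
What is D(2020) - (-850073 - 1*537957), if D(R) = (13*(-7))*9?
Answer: 1387211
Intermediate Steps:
D(R) = -819 (D(R) = -91*9 = -819)
D(2020) - (-850073 - 1*537957) = -819 - (-850073 - 1*537957) = -819 - (-850073 - 537957) = -819 - 1*(-1388030) = -819 + 1388030 = 1387211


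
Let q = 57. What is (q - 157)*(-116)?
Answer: 11600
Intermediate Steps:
(q - 157)*(-116) = (57 - 157)*(-116) = -100*(-116) = 11600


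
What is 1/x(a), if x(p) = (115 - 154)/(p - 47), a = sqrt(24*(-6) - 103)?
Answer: 47/39 - I*sqrt(247)/39 ≈ 1.2051 - 0.40298*I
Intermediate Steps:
a = I*sqrt(247) (a = sqrt(-144 - 103) = sqrt(-247) = I*sqrt(247) ≈ 15.716*I)
x(p) = -39/(-47 + p)
1/x(a) = 1/(-39/(-47 + I*sqrt(247))) = 47/39 - I*sqrt(247)/39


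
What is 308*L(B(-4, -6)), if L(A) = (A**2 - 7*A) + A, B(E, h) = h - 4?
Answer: 49280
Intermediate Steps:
B(E, h) = -4 + h
L(A) = A**2 - 6*A
308*L(B(-4, -6)) = 308*((-4 - 6)*(-6 + (-4 - 6))) = 308*(-10*(-6 - 10)) = 308*(-10*(-16)) = 308*160 = 49280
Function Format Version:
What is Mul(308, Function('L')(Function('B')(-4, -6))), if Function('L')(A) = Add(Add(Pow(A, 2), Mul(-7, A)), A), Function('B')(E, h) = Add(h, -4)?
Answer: 49280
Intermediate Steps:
Function('B')(E, h) = Add(-4, h)
Function('L')(A) = Add(Pow(A, 2), Mul(-6, A))
Mul(308, Function('L')(Function('B')(-4, -6))) = Mul(308, Mul(Add(-4, -6), Add(-6, Add(-4, -6)))) = Mul(308, Mul(-10, Add(-6, -10))) = Mul(308, Mul(-10, -16)) = Mul(308, 160) = 49280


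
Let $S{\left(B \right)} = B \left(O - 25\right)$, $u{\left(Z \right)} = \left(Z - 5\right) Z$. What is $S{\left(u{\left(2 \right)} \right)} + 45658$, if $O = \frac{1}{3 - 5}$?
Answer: $45811$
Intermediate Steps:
$O = - \frac{1}{2}$ ($O = \frac{1}{-2} = - \frac{1}{2} \approx -0.5$)
$u{\left(Z \right)} = Z \left(-5 + Z\right)$ ($u{\left(Z \right)} = \left(-5 + Z\right) Z = Z \left(-5 + Z\right)$)
$S{\left(B \right)} = - \frac{51 B}{2}$ ($S{\left(B \right)} = B \left(- \frac{1}{2} - 25\right) = B \left(- \frac{51}{2}\right) = - \frac{51 B}{2}$)
$S{\left(u{\left(2 \right)} \right)} + 45658 = - \frac{51 \cdot 2 \left(-5 + 2\right)}{2} + 45658 = - \frac{51 \cdot 2 \left(-3\right)}{2} + 45658 = \left(- \frac{51}{2}\right) \left(-6\right) + 45658 = 153 + 45658 = 45811$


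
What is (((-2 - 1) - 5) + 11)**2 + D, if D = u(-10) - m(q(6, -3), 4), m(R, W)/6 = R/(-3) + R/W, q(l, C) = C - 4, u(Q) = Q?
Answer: -9/2 ≈ -4.5000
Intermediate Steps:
q(l, C) = -4 + C
m(R, W) = -2*R + 6*R/W (m(R, W) = 6*(R/(-3) + R/W) = 6*(R*(-1/3) + R/W) = 6*(-R/3 + R/W) = -2*R + 6*R/W)
D = -27/2 (D = -10 - 2*(-4 - 3)*(3 - 1*4)/4 = -10 - 2*(-7)*(3 - 4)/4 = -10 - 2*(-7)*(-1)/4 = -10 - 1*7/2 = -10 - 7/2 = -27/2 ≈ -13.500)
(((-2 - 1) - 5) + 11)**2 + D = (((-2 - 1) - 5) + 11)**2 - 27/2 = ((-3 - 5) + 11)**2 - 27/2 = (-8 + 11)**2 - 27/2 = 3**2 - 27/2 = 9 - 27/2 = -9/2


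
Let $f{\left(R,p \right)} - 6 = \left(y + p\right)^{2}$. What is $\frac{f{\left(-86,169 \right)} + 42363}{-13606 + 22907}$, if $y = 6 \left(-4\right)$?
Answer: $\frac{63394}{9301} \approx 6.8158$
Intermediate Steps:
$y = -24$
$f{\left(R,p \right)} = 6 + \left(-24 + p\right)^{2}$
$\frac{f{\left(-86,169 \right)} + 42363}{-13606 + 22907} = \frac{\left(6 + \left(-24 + 169\right)^{2}\right) + 42363}{-13606 + 22907} = \frac{\left(6 + 145^{2}\right) + 42363}{9301} = \left(\left(6 + 21025\right) + 42363\right) \frac{1}{9301} = \left(21031 + 42363\right) \frac{1}{9301} = 63394 \cdot \frac{1}{9301} = \frac{63394}{9301}$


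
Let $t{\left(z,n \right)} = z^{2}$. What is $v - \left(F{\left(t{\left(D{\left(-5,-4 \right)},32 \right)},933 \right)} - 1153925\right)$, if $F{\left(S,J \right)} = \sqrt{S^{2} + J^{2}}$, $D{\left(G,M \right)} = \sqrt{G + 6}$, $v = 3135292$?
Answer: $4289217 - \sqrt{870490} \approx 4.2883 \cdot 10^{6}$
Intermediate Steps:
$D{\left(G,M \right)} = \sqrt{6 + G}$
$F{\left(S,J \right)} = \sqrt{J^{2} + S^{2}}$
$v - \left(F{\left(t{\left(D{\left(-5,-4 \right)},32 \right)},933 \right)} - 1153925\right) = 3135292 - \left(\sqrt{933^{2} + \left(\left(\sqrt{6 - 5}\right)^{2}\right)^{2}} - 1153925\right) = 3135292 - \left(\sqrt{870489 + \left(\left(\sqrt{1}\right)^{2}\right)^{2}} - 1153925\right) = 3135292 - \left(\sqrt{870489 + \left(1^{2}\right)^{2}} - 1153925\right) = 3135292 - \left(\sqrt{870489 + 1^{2}} - 1153925\right) = 3135292 - \left(\sqrt{870489 + 1} - 1153925\right) = 3135292 - \left(\sqrt{870490} - 1153925\right) = 3135292 - \left(-1153925 + \sqrt{870490}\right) = 3135292 + \left(1153925 - \sqrt{870490}\right) = 4289217 - \sqrt{870490}$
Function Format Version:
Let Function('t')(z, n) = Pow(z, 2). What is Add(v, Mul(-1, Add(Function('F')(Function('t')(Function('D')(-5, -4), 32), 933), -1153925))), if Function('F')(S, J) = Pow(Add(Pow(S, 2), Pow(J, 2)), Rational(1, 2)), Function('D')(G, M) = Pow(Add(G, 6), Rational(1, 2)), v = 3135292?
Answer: Add(4289217, Mul(-1, Pow(870490, Rational(1, 2)))) ≈ 4.2883e+6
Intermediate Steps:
Function('D')(G, M) = Pow(Add(6, G), Rational(1, 2))
Function('F')(S, J) = Pow(Add(Pow(J, 2), Pow(S, 2)), Rational(1, 2))
Add(v, Mul(-1, Add(Function('F')(Function('t')(Function('D')(-5, -4), 32), 933), -1153925))) = Add(3135292, Mul(-1, Add(Pow(Add(Pow(933, 2), Pow(Pow(Pow(Add(6, -5), Rational(1, 2)), 2), 2)), Rational(1, 2)), -1153925))) = Add(3135292, Mul(-1, Add(Pow(Add(870489, Pow(Pow(Pow(1, Rational(1, 2)), 2), 2)), Rational(1, 2)), -1153925))) = Add(3135292, Mul(-1, Add(Pow(Add(870489, Pow(Pow(1, 2), 2)), Rational(1, 2)), -1153925))) = Add(3135292, Mul(-1, Add(Pow(Add(870489, Pow(1, 2)), Rational(1, 2)), -1153925))) = Add(3135292, Mul(-1, Add(Pow(Add(870489, 1), Rational(1, 2)), -1153925))) = Add(3135292, Mul(-1, Add(Pow(870490, Rational(1, 2)), -1153925))) = Add(3135292, Mul(-1, Add(-1153925, Pow(870490, Rational(1, 2))))) = Add(3135292, Add(1153925, Mul(-1, Pow(870490, Rational(1, 2))))) = Add(4289217, Mul(-1, Pow(870490, Rational(1, 2))))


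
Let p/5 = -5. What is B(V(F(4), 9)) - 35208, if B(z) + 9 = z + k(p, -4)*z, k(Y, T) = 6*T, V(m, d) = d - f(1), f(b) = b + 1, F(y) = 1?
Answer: -35378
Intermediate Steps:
p = -25 (p = 5*(-5) = -25)
f(b) = 1 + b
V(m, d) = -2 + d (V(m, d) = d - (1 + 1) = d - 1*2 = d - 2 = -2 + d)
B(z) = -9 - 23*z (B(z) = -9 + (z + (6*(-4))*z) = -9 + (z - 24*z) = -9 - 23*z)
B(V(F(4), 9)) - 35208 = (-9 - 23*(-2 + 9)) - 35208 = (-9 - 23*7) - 35208 = (-9 - 161) - 35208 = -170 - 35208 = -35378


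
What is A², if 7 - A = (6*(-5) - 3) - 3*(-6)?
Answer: 484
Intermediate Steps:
A = 22 (A = 7 - ((6*(-5) - 3) - 3*(-6)) = 7 - ((-30 - 3) + 18) = 7 - (-33 + 18) = 7 - 1*(-15) = 7 + 15 = 22)
A² = 22² = 484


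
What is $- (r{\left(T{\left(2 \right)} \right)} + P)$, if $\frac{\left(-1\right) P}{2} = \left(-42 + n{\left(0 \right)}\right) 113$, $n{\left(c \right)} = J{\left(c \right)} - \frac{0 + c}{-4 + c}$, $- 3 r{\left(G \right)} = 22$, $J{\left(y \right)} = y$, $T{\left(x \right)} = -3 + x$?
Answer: $- \frac{28454}{3} \approx -9484.7$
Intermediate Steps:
$r{\left(G \right)} = - \frac{22}{3}$ ($r{\left(G \right)} = \left(- \frac{1}{3}\right) 22 = - \frac{22}{3}$)
$n{\left(c \right)} = c - \frac{c}{-4 + c}$ ($n{\left(c \right)} = c - \frac{0 + c}{-4 + c} = c - \frac{c}{-4 + c}$)
$P = 9492$ ($P = - 2 \left(-42 + \frac{0 \left(-5 + 0\right)}{-4 + 0}\right) 113 = - 2 \left(-42 + 0 \frac{1}{-4} \left(-5\right)\right) 113 = - 2 \left(-42 + 0 \left(- \frac{1}{4}\right) \left(-5\right)\right) 113 = - 2 \left(-42 + 0\right) 113 = - 2 \left(\left(-42\right) 113\right) = \left(-2\right) \left(-4746\right) = 9492$)
$- (r{\left(T{\left(2 \right)} \right)} + P) = - (- \frac{22}{3} + 9492) = \left(-1\right) \frac{28454}{3} = - \frac{28454}{3}$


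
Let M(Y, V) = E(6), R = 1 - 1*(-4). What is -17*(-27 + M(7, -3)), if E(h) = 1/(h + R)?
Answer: 5032/11 ≈ 457.45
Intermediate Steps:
R = 5 (R = 1 + 4 = 5)
E(h) = 1/(5 + h) (E(h) = 1/(h + 5) = 1/(5 + h))
M(Y, V) = 1/11 (M(Y, V) = 1/(5 + 6) = 1/11)
-17*(-27 + M(7, -3)) = -17*(-27 + 1/11) = -17*(-296/11) = 5032/11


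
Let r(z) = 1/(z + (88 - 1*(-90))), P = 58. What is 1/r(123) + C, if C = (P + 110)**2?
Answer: 28525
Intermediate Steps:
r(z) = 1/(178 + z) (r(z) = 1/(z + (88 + 90)) = 1/(z + 178) = 1/(178 + z))
C = 28224 (C = (58 + 110)**2 = 168**2 = 28224)
1/r(123) + C = 1/(1/(178 + 123)) + 28224 = 1/(1/301) + 28224 = 301 + 28224 = 28525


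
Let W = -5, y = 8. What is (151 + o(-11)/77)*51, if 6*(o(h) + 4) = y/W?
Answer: 2963797/385 ≈ 7698.2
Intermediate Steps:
o(h) = -64/15 (o(h) = -4 + (8/(-5))/6 = -4 + (8*(-⅕))/6 = -4 + (⅙)*(-8/5) = -4 - 4/15 = -64/15)
(151 + o(-11)/77)*51 = (151 - 64/15/77)*51 = (151 - 64/15*1/77)*51 = (151 - 64/1155)*51 = (174341/1155)*51 = 2963797/385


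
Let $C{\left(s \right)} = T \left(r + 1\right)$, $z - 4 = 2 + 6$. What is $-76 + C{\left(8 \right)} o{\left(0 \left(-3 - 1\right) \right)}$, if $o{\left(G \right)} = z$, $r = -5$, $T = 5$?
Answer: $-316$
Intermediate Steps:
$z = 12$ ($z = 4 + \left(2 + 6\right) = 4 + 8 = 12$)
$o{\left(G \right)} = 12$
$C{\left(s \right)} = -20$ ($C{\left(s \right)} = 5 \left(-5 + 1\right) = 5 \left(-4\right) = -20$)
$-76 + C{\left(8 \right)} o{\left(0 \left(-3 - 1\right) \right)} = -76 - 240 = -316$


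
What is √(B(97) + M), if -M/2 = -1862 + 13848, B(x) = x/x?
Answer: I*√23971 ≈ 154.83*I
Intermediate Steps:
B(x) = 1
M = -23972 (M = -2*(-1862 + 13848) = -2*11986 = -23972)
√(B(97) + M) = √(1 - 23972) = √(-23971) = I*√23971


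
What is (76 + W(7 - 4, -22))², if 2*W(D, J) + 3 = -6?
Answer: 20449/4 ≈ 5112.3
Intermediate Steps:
W(D, J) = -9/2 (W(D, J) = -3/2 + (½)*(-6) = -3/2 - 3 = -9/2)
(76 + W(7 - 4, -22))² = (76 - 9/2)² = (143/2)² = 20449/4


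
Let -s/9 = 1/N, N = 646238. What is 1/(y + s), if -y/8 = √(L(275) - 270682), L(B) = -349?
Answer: -5816142/7244091462185981777 + 3340988421152*I*√271031/7244091462185981777 ≈ -8.0288e-13 + 0.0002401*I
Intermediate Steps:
y = -8*I*√271031 (y = -8*√(-349 - 270682) = -8*I*√271031 ≈ -4164.9*I)
s = -9/646238 ≈ -1.3927e-5
1/(y + s) = 1/(-8*I*√271031 - 9/646238) = 1/(-9/646238 - 8*I*√271031)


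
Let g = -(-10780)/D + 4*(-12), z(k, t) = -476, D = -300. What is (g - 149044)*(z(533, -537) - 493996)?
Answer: 368697937256/5 ≈ 7.3740e+10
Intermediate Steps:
g = -1259/15 (g = -(-10780)/(-300) + 4*(-12) = -(-10780)*(-1)/300 - 48 = -140*77/300 - 48 = -539/15 - 48 = -1259/15 ≈ -83.933)
(g - 149044)*(z(533, -537) - 493996) = (-1259/15 - 149044)*(-476 - 493996) = -2236919/15*(-494472) = 368697937256/5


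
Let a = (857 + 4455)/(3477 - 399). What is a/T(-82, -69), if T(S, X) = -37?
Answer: -2656/56943 ≈ -0.046643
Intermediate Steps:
a = 2656/1539 (a = 5312/3078 = 5312*(1/3078) = 2656/1539 ≈ 1.7258)
a/T(-82, -69) = (2656/1539)/(-37) = (2656/1539)*(-1/37) = -2656/56943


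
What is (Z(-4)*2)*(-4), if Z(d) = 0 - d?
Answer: -32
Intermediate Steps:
Z(d) = -d
(Z(-4)*2)*(-4) = (-1*(-4)*2)*(-4) = (4*2)*(-4) = 8*(-4) = -32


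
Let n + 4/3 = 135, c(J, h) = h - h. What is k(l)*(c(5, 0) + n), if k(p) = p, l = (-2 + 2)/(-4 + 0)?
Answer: 0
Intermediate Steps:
c(J, h) = 0
l = 0 (l = 0/(-4) = 0*(-1/4) = 0)
n = 401/3 (n = -4/3 + 135 = 401/3 ≈ 133.67)
k(l)*(c(5, 0) + n) = 0*(0 + 401/3) = 0*(401/3) = 0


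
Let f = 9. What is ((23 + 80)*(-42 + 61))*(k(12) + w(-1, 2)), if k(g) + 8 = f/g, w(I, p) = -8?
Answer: -119377/4 ≈ -29844.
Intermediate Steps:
k(g) = -8 + 9/g
((23 + 80)*(-42 + 61))*(k(12) + w(-1, 2)) = ((23 + 80)*(-42 + 61))*((-8 + 9/12) - 8) = (103*19)*((-8 + 9*(1/12)) - 8) = 1957*((-8 + 3/4) - 8) = 1957*(-29/4 - 8) = 1957*(-61/4) = -119377/4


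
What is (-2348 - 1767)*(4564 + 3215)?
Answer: -32010585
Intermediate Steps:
(-2348 - 1767)*(4564 + 3215) = -4115*7779 = -32010585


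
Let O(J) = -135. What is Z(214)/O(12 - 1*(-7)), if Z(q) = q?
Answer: -214/135 ≈ -1.5852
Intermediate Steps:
Z(214)/O(12 - 1*(-7)) = 214/(-135) = 214*(-1/135) = -214/135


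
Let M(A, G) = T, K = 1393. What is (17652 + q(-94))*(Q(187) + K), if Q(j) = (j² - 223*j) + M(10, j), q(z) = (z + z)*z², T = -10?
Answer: 8791167084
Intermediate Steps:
M(A, G) = -10
q(z) = 2*z³ (q(z) = (2*z)*z² = 2*z³)
Q(j) = -10 + j² - 223*j (Q(j) = (j² - 223*j) - 10 = -10 + j² - 223*j)
(17652 + q(-94))*(Q(187) + K) = (17652 + 2*(-94)³)*((-10 + 187² - 223*187) + 1393) = (17652 + 2*(-830584))*((-10 + 34969 - 41701) + 1393) = (17652 - 1661168)*(-6742 + 1393) = -1643516*(-5349) = 8791167084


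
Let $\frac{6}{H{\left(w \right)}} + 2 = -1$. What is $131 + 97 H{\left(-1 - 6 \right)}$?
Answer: $-63$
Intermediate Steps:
$H{\left(w \right)} = -2$ ($H{\left(w \right)} = \frac{6}{-2 - 1} = \frac{6}{-3} = 6 \left(- \frac{1}{3}\right) = -2$)
$131 + 97 H{\left(-1 - 6 \right)} = 131 + 97 \left(-2\right) = 131 - 194 = -63$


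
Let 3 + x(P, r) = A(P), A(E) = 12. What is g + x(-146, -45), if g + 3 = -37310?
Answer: -37304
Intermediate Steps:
g = -37313 (g = -3 - 37310 = -37313)
x(P, r) = 9 (x(P, r) = -3 + 12 = 9)
g + x(-146, -45) = -37313 + 9 = -37304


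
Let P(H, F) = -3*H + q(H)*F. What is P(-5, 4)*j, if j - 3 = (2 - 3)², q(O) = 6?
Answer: 156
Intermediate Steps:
P(H, F) = -3*H + 6*F
j = 4 (j = 3 + (2 - 3)² = 3 + (-1)² = 3 + 1 = 4)
P(-5, 4)*j = (-3*(-5) + 6*4)*4 = (15 + 24)*4 = 39*4 = 156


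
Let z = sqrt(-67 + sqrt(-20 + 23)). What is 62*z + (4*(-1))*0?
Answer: 62*sqrt(-67 + sqrt(3)) ≈ 500.89*I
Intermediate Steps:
z = sqrt(-67 + sqrt(3)) ≈ 8.0789*I
62*z + (4*(-1))*0 = 62*sqrt(-67 + sqrt(3)) + (4*(-1))*0 = 62*sqrt(-67 + sqrt(3)) - 4*0 = 62*sqrt(-67 + sqrt(3)) + 0 = 62*sqrt(-67 + sqrt(3))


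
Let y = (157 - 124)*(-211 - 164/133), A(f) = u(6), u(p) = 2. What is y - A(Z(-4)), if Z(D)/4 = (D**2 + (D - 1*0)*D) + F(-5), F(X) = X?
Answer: -931757/133 ≈ -7005.7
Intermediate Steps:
Z(D) = -20 + 8*D**2 (Z(D) = 4*((D**2 + (D - 1*0)*D) - 5) = 4*((D**2 + (D + 0)*D) - 5) = 4*((D**2 + D*D) - 5) = 4*((D**2 + D**2) - 5) = 4*(2*D**2 - 5) = 4*(-5 + 2*D**2) = -20 + 8*D**2)
A(f) = 2
y = -931491/133 (y = 33*(-211 - 164*1/133) = 33*(-211 - 164/133) = 33*(-28227/133) = -931491/133 ≈ -7003.7)
y - A(Z(-4)) = -931491/133 - 1*2 = -931491/133 - 2 = -931757/133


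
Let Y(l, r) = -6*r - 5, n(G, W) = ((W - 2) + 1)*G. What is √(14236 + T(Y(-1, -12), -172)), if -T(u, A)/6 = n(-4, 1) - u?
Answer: √14638 ≈ 120.99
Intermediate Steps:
n(G, W) = G*(-1 + W) (n(G, W) = ((-2 + W) + 1)*G = (-1 + W)*G = G*(-1 + W))
Y(l, r) = -5 - 6*r
T(u, A) = 6*u (T(u, A) = -6*(-4*(-1 + 1) - u) = -6*(-4*0 - u) = -6*(0 - u) = -(-6)*u = 6*u)
√(14236 + T(Y(-1, -12), -172)) = √(14236 + 6*(-5 - 6*(-12))) = √(14236 + 6*(-5 + 72)) = √(14236 + 6*67) = √(14236 + 402) = √14638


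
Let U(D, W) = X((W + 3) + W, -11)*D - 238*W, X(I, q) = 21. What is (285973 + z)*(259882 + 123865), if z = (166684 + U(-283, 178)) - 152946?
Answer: 96475530788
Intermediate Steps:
U(D, W) = -238*W + 21*D (U(D, W) = 21*D - 238*W = -238*W + 21*D)
z = -34569 (z = (166684 + (-238*178 + 21*(-283))) - 152946 = (166684 + (-42364 - 5943)) - 152946 = (166684 - 48307) - 152946 = 118377 - 152946 = -34569)
(285973 + z)*(259882 + 123865) = (285973 - 34569)*(259882 + 123865) = 251404*383747 = 96475530788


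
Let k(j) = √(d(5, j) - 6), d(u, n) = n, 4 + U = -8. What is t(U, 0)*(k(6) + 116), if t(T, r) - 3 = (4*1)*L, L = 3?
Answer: 1740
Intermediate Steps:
U = -12 (U = -4 - 8 = -12)
t(T, r) = 15 (t(T, r) = 3 + (4*1)*3 = 3 + 4*3 = 3 + 12 = 15)
k(j) = √(-6 + j) (k(j) = √(j - 6) = √(-6 + j))
t(U, 0)*(k(6) + 116) = 15*(√(-6 + 6) + 116) = 15*(√0 + 116) = 15*(0 + 116) = 15*116 = 1740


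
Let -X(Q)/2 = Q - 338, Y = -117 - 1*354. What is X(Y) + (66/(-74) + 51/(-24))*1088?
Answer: -61582/37 ≈ -1664.4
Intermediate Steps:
Y = -471 (Y = -117 - 354 = -471)
X(Q) = 676 - 2*Q (X(Q) = -2*(Q - 338) = -2*(-338 + Q) = 676 - 2*Q)
X(Y) + (66/(-74) + 51/(-24))*1088 = (676 - 2*(-471)) + (66/(-74) + 51/(-24))*1088 = (676 + 942) + (66*(-1/74) + 51*(-1/24))*1088 = 1618 + (-33/37 - 17/8)*1088 = 1618 - 893/296*1088 = 1618 - 121448/37 = -61582/37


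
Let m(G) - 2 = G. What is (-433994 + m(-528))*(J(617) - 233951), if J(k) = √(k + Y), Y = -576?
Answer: 101656388520 - 434520*√41 ≈ 1.0165e+11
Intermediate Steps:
m(G) = 2 + G
J(k) = √(-576 + k) (J(k) = √(k - 576) = √(-576 + k))
(-433994 + m(-528))*(J(617) - 233951) = (-433994 + (2 - 528))*(√(-576 + 617) - 233951) = (-433994 - 526)*(√41 - 233951) = -434520*(-233951 + √41) = 101656388520 - 434520*√41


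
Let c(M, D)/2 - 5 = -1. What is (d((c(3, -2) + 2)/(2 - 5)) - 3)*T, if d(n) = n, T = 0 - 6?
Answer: 38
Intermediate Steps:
c(M, D) = 8 (c(M, D) = 10 + 2*(-1) = 10 - 2 = 8)
T = -6
(d((c(3, -2) + 2)/(2 - 5)) - 3)*T = ((8 + 2)/(2 - 5) - 3)*(-6) = (10/(-3) - 3)*(-6) = (10*(-1/3) - 3)*(-6) = (-10/3 - 3)*(-6) = -19/3*(-6) = 38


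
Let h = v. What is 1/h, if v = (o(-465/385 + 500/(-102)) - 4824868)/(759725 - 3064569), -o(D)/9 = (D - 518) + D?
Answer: 754260199/1577376424 ≈ 0.47817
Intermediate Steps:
o(D) = 4662 - 18*D (o(D) = -9*((D - 518) + D) = -9*((-518 + D) + D) = -9*(-518 + 2*D) = 4662 - 18*D)
v = 1577376424/754260199 (v = ((4662 - 18*(-465/385 + 500/(-102))) - 4824868)/(759725 - 3064569) = ((4662 - 18*(-465*1/385 + 500*(-1/102))) - 4824868)/(-2304844) = ((4662 - 18*(-93/77 - 250/51)) - 4824868)*(-1/2304844) = ((4662 - 18*(-23993/3927)) - 4824868)*(-1/2304844) = ((4662 + 143958/1309) - 4824868)*(-1/2304844) = (6246516/1309 - 4824868)*(-1/2304844) = -6309505696/1309*(-1/2304844) = 1577376424/754260199 ≈ 2.0913)
h = 1577376424/754260199 ≈ 2.0913
1/h = 1/(1577376424/754260199) = 754260199/1577376424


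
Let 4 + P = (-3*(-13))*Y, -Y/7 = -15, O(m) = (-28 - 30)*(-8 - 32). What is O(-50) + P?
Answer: 6411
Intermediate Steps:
O(m) = 2320 (O(m) = -58*(-40) = 2320)
Y = 105 (Y = -7*(-15) = 105)
P = 4091 (P = -4 - 3*(-13)*105 = -4 + 39*105 = -4 + 4095 = 4091)
O(-50) + P = 2320 + 4091 = 6411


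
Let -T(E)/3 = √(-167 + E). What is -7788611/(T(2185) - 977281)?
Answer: 7611661546691/955078134799 - 23365833*√2018/955078134799 ≈ 7.9686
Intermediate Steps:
T(E) = -3*√(-167 + E)
-7788611/(T(2185) - 977281) = -7788611/(-3*√(-167 + 2185) - 977281) = -7788611/(-3*√2018 - 977281) = -7788611/(-977281 - 3*√2018)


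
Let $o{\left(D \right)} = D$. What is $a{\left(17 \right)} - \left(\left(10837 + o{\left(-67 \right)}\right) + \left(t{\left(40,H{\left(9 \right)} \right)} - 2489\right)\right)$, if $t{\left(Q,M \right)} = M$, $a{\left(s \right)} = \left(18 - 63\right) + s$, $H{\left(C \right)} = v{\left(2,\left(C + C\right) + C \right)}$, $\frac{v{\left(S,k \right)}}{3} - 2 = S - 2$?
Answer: $-8315$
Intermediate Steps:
$v{\left(S,k \right)} = 3 S$ ($v{\left(S,k \right)} = 6 + 3 \left(S - 2\right) = 6 + 3 \left(-2 + S\right) = 6 + \left(-6 + 3 S\right) = 3 S$)
$H{\left(C \right)} = 6$ ($H{\left(C \right)} = 3 \cdot 2 = 6$)
$a{\left(s \right)} = -45 + s$
$a{\left(17 \right)} - \left(\left(10837 + o{\left(-67 \right)}\right) + \left(t{\left(40,H{\left(9 \right)} \right)} - 2489\right)\right) = \left(-45 + 17\right) - \left(\left(10837 - 67\right) + \left(6 - 2489\right)\right) = -28 - \left(10770 - 2483\right) = -28 - 8287 = -8315$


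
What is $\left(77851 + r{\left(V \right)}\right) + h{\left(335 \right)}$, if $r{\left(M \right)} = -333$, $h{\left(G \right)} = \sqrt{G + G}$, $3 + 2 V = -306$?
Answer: $77518 + \sqrt{670} \approx 77544.0$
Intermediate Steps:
$V = - \frac{309}{2}$ ($V = - \frac{3}{2} + \frac{1}{2} \left(-306\right) = - \frac{3}{2} - 153 = - \frac{309}{2} \approx -154.5$)
$h{\left(G \right)} = \sqrt{2} \sqrt{G}$ ($h{\left(G \right)} = \sqrt{2 G} = \sqrt{2} \sqrt{G}$)
$\left(77851 + r{\left(V \right)}\right) + h{\left(335 \right)} = \left(77851 - 333\right) + \sqrt{2} \sqrt{335} = 77518 + \sqrt{670}$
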